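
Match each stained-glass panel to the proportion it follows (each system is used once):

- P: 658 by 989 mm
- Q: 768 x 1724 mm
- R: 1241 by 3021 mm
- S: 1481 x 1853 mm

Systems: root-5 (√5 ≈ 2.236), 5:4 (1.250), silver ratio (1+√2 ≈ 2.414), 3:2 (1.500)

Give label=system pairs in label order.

Ratios: P ≈ 1.503; Q ≈ 2.245; R ≈ 2.434; S ≈ 1.251.
Targets: root-5 ≈ 2.236; 5:4 ≈ 1.250; silver ratio ≈ 2.414; 3:2 ≈ 1.500.

P=3:2, Q=root-5, R=silver ratio, S=5:4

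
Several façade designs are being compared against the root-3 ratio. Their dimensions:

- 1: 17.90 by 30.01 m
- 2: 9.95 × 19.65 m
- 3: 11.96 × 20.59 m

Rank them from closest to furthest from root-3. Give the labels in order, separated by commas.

1: 30.01/17.90 ≈ 1.677 → |1.677 − 1.732| = 0.055
2: 19.65/9.95 ≈ 1.975 → |1.975 − 1.732| = 0.243
3: 20.59/11.96 ≈ 1.722 → |1.722 − 1.732| = 0.010

3, 1, 2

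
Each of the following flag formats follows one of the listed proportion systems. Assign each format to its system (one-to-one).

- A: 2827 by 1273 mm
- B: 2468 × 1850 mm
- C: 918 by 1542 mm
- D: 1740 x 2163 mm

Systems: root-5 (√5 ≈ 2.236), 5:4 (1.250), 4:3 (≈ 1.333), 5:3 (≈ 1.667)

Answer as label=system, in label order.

Ratios: A ≈ 2.221; B ≈ 1.334; C ≈ 1.680; D ≈ 1.243.
Targets: root-5 ≈ 2.236; 5:4 ≈ 1.250; 4:3 ≈ 1.333; 5:3 ≈ 1.667.

A=root-5, B=4:3, C=5:3, D=5:4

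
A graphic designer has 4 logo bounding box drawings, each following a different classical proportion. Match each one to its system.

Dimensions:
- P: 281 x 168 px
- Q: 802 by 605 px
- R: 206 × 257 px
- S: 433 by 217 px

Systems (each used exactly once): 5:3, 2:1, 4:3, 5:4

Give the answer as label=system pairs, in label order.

P = 281/168 ≈ 1.673 → 5:3 (1.667)
Q = 802/605 ≈ 1.326 → 4:3 (1.333)
R = 257/206 ≈ 1.248 → 5:4 (1.250)
S = 433/217 ≈ 1.995 → 2:1 (2.000)

P=5:3, Q=4:3, R=5:4, S=2:1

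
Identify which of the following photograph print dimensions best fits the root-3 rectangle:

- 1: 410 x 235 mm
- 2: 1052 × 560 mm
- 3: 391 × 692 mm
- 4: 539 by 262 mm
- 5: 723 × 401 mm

Target root-3 ≈ 1.732.
1: 1.745 (Δ0.013)  2: 1.879 (Δ0.147)  3: 1.770 (Δ0.038)  4: 2.057 (Δ0.325)  5: 1.803 (Δ0.071)

1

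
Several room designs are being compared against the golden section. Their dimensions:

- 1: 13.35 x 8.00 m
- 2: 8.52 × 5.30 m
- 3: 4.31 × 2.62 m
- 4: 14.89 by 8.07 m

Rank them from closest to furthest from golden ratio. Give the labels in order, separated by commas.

1: 13.35/8.00 ≈ 1.669 → |1.669 − 1.618| = 0.051
2: 8.52/5.30 ≈ 1.608 → |1.608 − 1.618| = 0.010
3: 4.31/2.62 ≈ 1.645 → |1.645 − 1.618| = 0.027
4: 14.89/8.07 ≈ 1.845 → |1.845 − 1.618| = 0.227

2, 3, 1, 4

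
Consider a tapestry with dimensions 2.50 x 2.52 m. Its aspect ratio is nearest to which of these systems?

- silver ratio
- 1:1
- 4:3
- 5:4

2.52/2.50 ≈ 1.008. Nearest candidates are 1:1 (1.000, off by 0.008) and 5:4 (1.250, off by 0.242).

1:1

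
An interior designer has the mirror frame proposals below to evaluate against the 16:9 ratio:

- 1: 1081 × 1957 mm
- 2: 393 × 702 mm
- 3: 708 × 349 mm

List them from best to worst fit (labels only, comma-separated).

Ratios: 1 = 1957 / 1081 ≈ 1.810; 2 = 702 / 393 ≈ 1.786; 3 = 708 / 349 ≈ 2.029.
|Δ from 1.778|: 1 0.032; 2 0.008; 3 0.251.

2, 1, 3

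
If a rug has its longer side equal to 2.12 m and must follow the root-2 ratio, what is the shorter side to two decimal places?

root-2 ≈ 1.41421.
Shorter side = 2.12 ÷ 1.41421 ≈ 1.4991 → 1.50 m.

1.50 m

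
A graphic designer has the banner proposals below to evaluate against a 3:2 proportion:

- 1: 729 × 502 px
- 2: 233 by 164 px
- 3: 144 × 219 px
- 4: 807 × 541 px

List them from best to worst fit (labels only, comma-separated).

1: 729/502 ≈ 1.452 → |1.452 − 1.500| = 0.048
2: 233/164 ≈ 1.421 → |1.421 − 1.500| = 0.079
3: 219/144 ≈ 1.521 → |1.521 − 1.500| = 0.021
4: 807/541 ≈ 1.492 → |1.492 − 1.500| = 0.008

4, 3, 1, 2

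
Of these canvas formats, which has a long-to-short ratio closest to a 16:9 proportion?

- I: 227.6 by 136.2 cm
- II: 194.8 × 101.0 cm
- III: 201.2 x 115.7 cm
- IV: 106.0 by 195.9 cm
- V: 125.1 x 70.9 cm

V

Ratios (long/short): I ≈ 1.671; II ≈ 1.929; III ≈ 1.739; IV ≈ 1.848; V ≈ 1.764.
16:9 ≈ 1.778; option V is nearest (Δ 0.014).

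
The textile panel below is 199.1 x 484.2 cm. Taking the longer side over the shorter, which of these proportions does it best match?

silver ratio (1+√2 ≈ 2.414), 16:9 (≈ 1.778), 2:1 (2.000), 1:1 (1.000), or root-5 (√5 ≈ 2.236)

silver ratio

484.2/199.1 ≈ 2.432. Nearest candidates are silver ratio (2.414, off by 0.018) and root-5 (2.236, off by 0.196).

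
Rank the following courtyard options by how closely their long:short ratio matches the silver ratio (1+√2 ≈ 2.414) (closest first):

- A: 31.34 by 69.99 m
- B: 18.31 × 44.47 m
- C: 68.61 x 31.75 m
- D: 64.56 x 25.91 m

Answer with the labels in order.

Ratios: A = 69.99 / 31.34 ≈ 2.233; B = 44.47 / 18.31 ≈ 2.429; C = 68.61 / 31.75 ≈ 2.161; D = 64.56 / 25.91 ≈ 2.492.
|Δ from 2.414|: A 0.181; B 0.015; C 0.253; D 0.078.

B, D, A, C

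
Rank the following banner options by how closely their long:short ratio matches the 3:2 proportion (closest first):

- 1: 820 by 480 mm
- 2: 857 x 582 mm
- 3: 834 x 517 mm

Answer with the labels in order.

Ratios: 1 = 820 / 480 ≈ 1.708; 2 = 857 / 582 ≈ 1.473; 3 = 834 / 517 ≈ 1.613.
|Δ from 1.500|: 1 0.208; 2 0.027; 3 0.113.

2, 3, 1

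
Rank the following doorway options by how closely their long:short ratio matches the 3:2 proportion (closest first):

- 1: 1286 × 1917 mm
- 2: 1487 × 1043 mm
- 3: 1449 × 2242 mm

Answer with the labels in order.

1, 3, 2

Ratios: 1 = 1917 / 1286 ≈ 1.491; 2 = 1487 / 1043 ≈ 1.426; 3 = 2242 / 1449 ≈ 1.547.
|Δ from 1.500|: 1 0.009; 2 0.074; 3 0.047.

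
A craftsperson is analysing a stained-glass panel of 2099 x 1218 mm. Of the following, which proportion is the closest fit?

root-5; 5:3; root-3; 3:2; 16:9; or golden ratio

root-3

Ratio = 2099 / 1218 ≈ 1.723.
Distances: root-5 2.236 (Δ 0.513); 5:3 1.667 (Δ 0.056); root-3 1.732 (Δ 0.009); 3:2 1.500 (Δ 0.223); 16:9 1.778 (Δ 0.055); golden ratio 1.618 (Δ 0.105).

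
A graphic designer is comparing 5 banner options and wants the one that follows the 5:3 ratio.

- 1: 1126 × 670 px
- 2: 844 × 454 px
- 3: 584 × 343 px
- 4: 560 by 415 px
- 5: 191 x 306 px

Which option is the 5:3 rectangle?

Ratios (long/short): 1 ≈ 1.681; 2 ≈ 1.859; 3 ≈ 1.703; 4 ≈ 1.349; 5 ≈ 1.602.
5:3 ≈ 1.667; option 1 is nearest (Δ 0.014).

1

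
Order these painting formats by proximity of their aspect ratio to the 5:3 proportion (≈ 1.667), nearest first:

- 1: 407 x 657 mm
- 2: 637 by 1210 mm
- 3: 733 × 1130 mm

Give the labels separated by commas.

1, 3, 2

1: 657/407 ≈ 1.614 → |1.614 − 1.667| = 0.053
2: 1210/637 ≈ 1.900 → |1.900 − 1.667| = 0.233
3: 1130/733 ≈ 1.542 → |1.542 − 1.667| = 0.125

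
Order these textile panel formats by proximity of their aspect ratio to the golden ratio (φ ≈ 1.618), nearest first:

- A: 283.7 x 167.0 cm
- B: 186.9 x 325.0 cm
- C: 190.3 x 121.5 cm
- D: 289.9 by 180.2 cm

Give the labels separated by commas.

D, C, A, B

Ratios: A = 283.7 / 167.0 ≈ 1.699; B = 325.0 / 186.9 ≈ 1.739; C = 190.3 / 121.5 ≈ 1.566; D = 289.9 / 180.2 ≈ 1.609.
|Δ from 1.618|: A 0.081; B 0.121; C 0.052; D 0.009.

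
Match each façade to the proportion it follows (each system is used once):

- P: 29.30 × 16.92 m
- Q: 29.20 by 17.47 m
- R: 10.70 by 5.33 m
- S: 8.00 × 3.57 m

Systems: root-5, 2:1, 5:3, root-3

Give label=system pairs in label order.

Ratios: P ≈ 1.732; Q ≈ 1.671; R ≈ 2.008; S ≈ 2.241.
Targets: root-5 ≈ 2.236; 2:1 ≈ 2.000; 5:3 ≈ 1.667; root-3 ≈ 1.732.

P=root-3, Q=5:3, R=2:1, S=root-5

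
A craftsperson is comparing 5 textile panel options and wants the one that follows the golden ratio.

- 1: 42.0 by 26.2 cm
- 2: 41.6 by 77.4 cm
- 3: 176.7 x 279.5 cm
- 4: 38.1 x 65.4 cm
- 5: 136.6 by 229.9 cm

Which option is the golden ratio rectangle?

Ratios (long/short): 1 ≈ 1.603; 2 ≈ 1.861; 3 ≈ 1.582; 4 ≈ 1.717; 5 ≈ 1.683.
golden ratio ≈ 1.618; option 1 is nearest (Δ 0.015).

1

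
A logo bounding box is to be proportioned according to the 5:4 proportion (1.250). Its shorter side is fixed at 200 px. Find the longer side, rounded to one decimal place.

5:4 = 1.25000.
Longer side = 200 × 1.25000 ≈ 250.000 → 250.0 px.

250.0 px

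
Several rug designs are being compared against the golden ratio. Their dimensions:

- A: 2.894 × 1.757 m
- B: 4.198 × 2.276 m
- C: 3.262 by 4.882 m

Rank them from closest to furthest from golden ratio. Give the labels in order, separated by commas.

A, C, B

A: 2.894/1.757 ≈ 1.647 → |1.647 − 1.618| = 0.029
B: 4.198/2.276 ≈ 1.844 → |1.844 − 1.618| = 0.226
C: 4.882/3.262 ≈ 1.497 → |1.497 − 1.618| = 0.121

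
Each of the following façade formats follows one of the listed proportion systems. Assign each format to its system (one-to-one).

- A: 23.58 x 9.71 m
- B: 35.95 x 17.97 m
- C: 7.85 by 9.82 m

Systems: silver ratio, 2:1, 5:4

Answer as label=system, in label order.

A = 23.58/9.71 ≈ 2.428 → silver ratio (2.414)
B = 35.95/17.97 ≈ 2.001 → 2:1 (2.000)
C = 9.82/7.85 ≈ 1.251 → 5:4 (1.250)

A=silver ratio, B=2:1, C=5:4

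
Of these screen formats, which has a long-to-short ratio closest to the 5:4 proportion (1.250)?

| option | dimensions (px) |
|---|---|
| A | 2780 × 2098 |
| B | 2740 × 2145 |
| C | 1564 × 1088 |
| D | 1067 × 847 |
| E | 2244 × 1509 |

Ratios (long/short): A ≈ 1.325; B ≈ 1.277; C ≈ 1.438; D ≈ 1.260; E ≈ 1.487.
5:4 ≈ 1.250; option D is nearest (Δ 0.010).

D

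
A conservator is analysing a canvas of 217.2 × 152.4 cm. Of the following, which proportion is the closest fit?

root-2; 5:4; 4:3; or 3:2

217.2/152.4 ≈ 1.425. Nearest candidates are root-2 (1.414, off by 0.011) and 3:2 (1.500, off by 0.075).

root-2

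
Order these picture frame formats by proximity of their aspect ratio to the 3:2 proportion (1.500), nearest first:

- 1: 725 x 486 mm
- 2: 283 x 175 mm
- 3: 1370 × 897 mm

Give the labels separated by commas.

Ratios: 1 = 725 / 486 ≈ 1.492; 2 = 283 / 175 ≈ 1.617; 3 = 1370 / 897 ≈ 1.527.
|Δ from 1.500|: 1 0.008; 2 0.117; 3 0.027.

1, 3, 2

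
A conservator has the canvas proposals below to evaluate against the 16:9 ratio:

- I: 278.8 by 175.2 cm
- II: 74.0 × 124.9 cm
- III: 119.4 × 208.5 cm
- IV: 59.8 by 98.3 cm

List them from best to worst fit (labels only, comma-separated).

III, II, IV, I

Ratios: I = 278.8 / 175.2 ≈ 1.591; II = 124.9 / 74.0 ≈ 1.688; III = 208.5 / 119.4 ≈ 1.746; IV = 98.3 / 59.8 ≈ 1.644.
|Δ from 1.778|: I 0.187; II 0.090; III 0.032; IV 0.134.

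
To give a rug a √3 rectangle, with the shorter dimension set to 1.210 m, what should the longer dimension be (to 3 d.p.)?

root-3 ≈ 1.73205.
Longer side = 1.210 × 1.73205 ≈ 2.09578 → 2.096 m.

2.096 m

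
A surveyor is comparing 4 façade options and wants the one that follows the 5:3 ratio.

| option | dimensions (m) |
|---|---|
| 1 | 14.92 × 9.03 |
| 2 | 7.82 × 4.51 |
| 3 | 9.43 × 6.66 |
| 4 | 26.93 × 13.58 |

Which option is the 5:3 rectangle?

1

Target 5:3 ≈ 1.667.
1: 1.652 (Δ0.015)  2: 1.734 (Δ0.067)  3: 1.416 (Δ0.251)  4: 1.983 (Δ0.316)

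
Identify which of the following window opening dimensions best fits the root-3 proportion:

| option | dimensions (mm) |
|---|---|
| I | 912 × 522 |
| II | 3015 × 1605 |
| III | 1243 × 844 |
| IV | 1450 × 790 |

I

Target root-3 ≈ 1.732.
I: 1.747 (Δ0.015)  II: 1.879 (Δ0.147)  III: 1.473 (Δ0.259)  IV: 1.835 (Δ0.103)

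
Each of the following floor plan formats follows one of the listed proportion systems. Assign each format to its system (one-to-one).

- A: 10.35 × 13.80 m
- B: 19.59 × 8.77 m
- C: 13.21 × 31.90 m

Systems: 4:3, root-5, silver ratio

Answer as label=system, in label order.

A=4:3, B=root-5, C=silver ratio

Ratios: A ≈ 1.333; B ≈ 2.234; C ≈ 2.415.
Targets: 4:3 ≈ 1.333; root-5 ≈ 2.236; silver ratio ≈ 2.414.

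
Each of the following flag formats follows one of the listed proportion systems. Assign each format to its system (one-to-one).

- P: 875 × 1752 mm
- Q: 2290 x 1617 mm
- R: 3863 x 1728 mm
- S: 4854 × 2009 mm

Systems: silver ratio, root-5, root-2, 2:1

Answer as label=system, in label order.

P = 1752/875 ≈ 2.002 → 2:1 (2.000)
Q = 2290/1617 ≈ 1.416 → root-2 (1.414)
R = 3863/1728 ≈ 2.236 → root-5 (2.236)
S = 4854/2009 ≈ 2.416 → silver ratio (2.414)

P=2:1, Q=root-2, R=root-5, S=silver ratio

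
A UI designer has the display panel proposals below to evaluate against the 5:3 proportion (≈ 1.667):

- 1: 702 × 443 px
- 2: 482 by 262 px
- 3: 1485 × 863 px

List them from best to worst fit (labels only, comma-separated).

1: 702/443 ≈ 1.585 → |1.585 − 1.667| = 0.082
2: 482/262 ≈ 1.840 → |1.840 − 1.667| = 0.173
3: 1485/863 ≈ 1.721 → |1.721 − 1.667| = 0.054

3, 1, 2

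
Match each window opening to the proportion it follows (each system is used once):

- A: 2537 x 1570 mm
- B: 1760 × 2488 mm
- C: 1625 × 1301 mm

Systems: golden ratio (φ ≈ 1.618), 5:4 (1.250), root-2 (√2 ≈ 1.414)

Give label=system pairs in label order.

A=golden ratio, B=root-2, C=5:4

A = 2537/1570 ≈ 1.616 → golden ratio (1.618)
B = 2488/1760 ≈ 1.414 → root-2 (1.414)
C = 1625/1301 ≈ 1.249 → 5:4 (1.250)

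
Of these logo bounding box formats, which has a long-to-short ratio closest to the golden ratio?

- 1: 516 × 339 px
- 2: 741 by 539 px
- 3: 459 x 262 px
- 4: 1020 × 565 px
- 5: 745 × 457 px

Ratios (long/short): 1 ≈ 1.522; 2 ≈ 1.375; 3 ≈ 1.752; 4 ≈ 1.805; 5 ≈ 1.630.
golden ratio ≈ 1.618; option 5 is nearest (Δ 0.012).

5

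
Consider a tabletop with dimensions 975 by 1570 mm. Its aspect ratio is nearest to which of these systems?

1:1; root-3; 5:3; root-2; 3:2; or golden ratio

golden ratio

1570/975 ≈ 1.610. Nearest candidates are golden ratio (1.618, off by 0.008) and 5:3 (1.667, off by 0.057).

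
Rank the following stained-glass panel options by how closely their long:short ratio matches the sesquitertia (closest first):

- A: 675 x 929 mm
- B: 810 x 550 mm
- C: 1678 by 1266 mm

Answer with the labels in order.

C, A, B

A: 929/675 ≈ 1.376 → |1.376 − 1.333| = 0.043
B: 810/550 ≈ 1.473 → |1.473 − 1.333| = 0.140
C: 1678/1266 ≈ 1.325 → |1.325 − 1.333| = 0.008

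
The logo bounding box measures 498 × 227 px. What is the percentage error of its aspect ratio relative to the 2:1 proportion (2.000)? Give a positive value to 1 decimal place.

Ratio = 498 / 227 ≈ 2.1938.
Ideal 2:1 = 2.0000. |2.1938 − 2.0000| / 2.0000 ≈ 9.69% → 9.7%.

9.7%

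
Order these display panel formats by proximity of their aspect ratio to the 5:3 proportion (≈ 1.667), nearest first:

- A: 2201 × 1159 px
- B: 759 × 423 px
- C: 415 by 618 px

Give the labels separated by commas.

Ratios: A = 2201 / 1159 ≈ 1.899; B = 759 / 423 ≈ 1.794; C = 618 / 415 ≈ 1.489.
|Δ from 1.667|: A 0.232; B 0.127; C 0.178.

B, C, A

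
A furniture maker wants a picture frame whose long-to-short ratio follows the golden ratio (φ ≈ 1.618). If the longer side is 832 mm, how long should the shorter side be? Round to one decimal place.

514.2 mm

golden ratio ≈ 1.61803.
Shorter side = 832 ÷ 1.61803 ≈ 514.206 → 514.2 mm.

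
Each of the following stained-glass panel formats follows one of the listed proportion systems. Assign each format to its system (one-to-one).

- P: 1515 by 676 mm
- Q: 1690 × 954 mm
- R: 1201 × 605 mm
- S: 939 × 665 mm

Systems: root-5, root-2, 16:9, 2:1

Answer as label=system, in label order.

P=root-5, Q=16:9, R=2:1, S=root-2

P = 1515/676 ≈ 2.241 → root-5 (2.236)
Q = 1690/954 ≈ 1.771 → 16:9 (1.778)
R = 1201/605 ≈ 1.985 → 2:1 (2.000)
S = 939/665 ≈ 1.412 → root-2 (1.414)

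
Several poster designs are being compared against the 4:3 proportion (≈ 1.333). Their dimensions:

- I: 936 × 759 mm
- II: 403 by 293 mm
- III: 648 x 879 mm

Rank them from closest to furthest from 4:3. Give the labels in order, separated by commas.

Ratios: I = 936 / 759 ≈ 1.233; II = 403 / 293 ≈ 1.375; III = 879 / 648 ≈ 1.356.
|Δ from 1.333|: I 0.100; II 0.042; III 0.023.

III, II, I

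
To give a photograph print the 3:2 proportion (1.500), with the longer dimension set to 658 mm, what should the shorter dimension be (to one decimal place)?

438.7 mm

3:2 = 1.50000.
Shorter side = 658 ÷ 1.50000 ≈ 438.667 → 438.7 mm.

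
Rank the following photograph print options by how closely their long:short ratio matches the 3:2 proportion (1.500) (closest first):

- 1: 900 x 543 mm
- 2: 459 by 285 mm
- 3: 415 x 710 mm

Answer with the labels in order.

1: 900/543 ≈ 1.657 → |1.657 − 1.500| = 0.157
2: 459/285 ≈ 1.611 → |1.611 − 1.500| = 0.111
3: 710/415 ≈ 1.711 → |1.711 − 1.500| = 0.211

2, 1, 3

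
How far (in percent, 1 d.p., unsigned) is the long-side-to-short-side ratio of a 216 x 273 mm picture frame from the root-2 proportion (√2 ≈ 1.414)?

10.6%

Ratio = 273 / 216 ≈ 1.2639.
Ideal root-2 ≈ 1.4142. |1.2639 − 1.4142| / 1.4142 ≈ 10.63% → 10.6%.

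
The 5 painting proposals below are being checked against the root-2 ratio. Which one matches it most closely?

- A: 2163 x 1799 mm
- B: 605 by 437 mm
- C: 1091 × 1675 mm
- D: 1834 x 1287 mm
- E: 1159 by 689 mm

Target root-2 ≈ 1.414.
A: 1.202 (Δ0.212)  B: 1.384 (Δ0.030)  C: 1.535 (Δ0.121)  D: 1.425 (Δ0.011)  E: 1.682 (Δ0.268)

D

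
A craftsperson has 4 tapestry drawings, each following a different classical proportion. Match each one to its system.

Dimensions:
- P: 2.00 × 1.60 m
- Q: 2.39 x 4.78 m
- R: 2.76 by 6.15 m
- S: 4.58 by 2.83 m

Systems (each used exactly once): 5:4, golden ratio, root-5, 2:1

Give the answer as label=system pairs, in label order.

Ratios: P ≈ 1.250; Q ≈ 2.000; R ≈ 2.228; S ≈ 1.618.
Targets: 5:4 ≈ 1.250; golden ratio ≈ 1.618; root-5 ≈ 2.236; 2:1 ≈ 2.000.

P=5:4, Q=2:1, R=root-5, S=golden ratio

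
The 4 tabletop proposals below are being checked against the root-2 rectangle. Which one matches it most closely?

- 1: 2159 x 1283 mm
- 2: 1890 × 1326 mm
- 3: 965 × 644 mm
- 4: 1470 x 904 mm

2

Target root-2 ≈ 1.414.
1: 1.683 (Δ0.269)  2: 1.425 (Δ0.011)  3: 1.498 (Δ0.084)  4: 1.626 (Δ0.212)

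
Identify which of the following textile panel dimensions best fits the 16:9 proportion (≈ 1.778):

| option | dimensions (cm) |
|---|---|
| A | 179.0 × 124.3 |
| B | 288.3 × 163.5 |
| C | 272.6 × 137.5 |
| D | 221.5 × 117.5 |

Target 16:9 ≈ 1.778.
A: 1.440 (Δ0.338)  B: 1.763 (Δ0.015)  C: 1.983 (Δ0.205)  D: 1.885 (Δ0.107)

B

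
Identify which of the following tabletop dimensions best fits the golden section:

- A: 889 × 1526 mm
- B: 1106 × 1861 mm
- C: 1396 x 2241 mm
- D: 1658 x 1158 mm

Ratios (long/short): A ≈ 1.717; B ≈ 1.683; C ≈ 1.605; D ≈ 1.432.
golden ratio ≈ 1.618; option C is nearest (Δ 0.013).

C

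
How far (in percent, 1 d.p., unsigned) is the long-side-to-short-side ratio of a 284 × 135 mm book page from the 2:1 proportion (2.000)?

5.2%

Ratio = 284 / 135 ≈ 2.1037.
Ideal 2:1 = 2.0000. |2.1037 − 2.0000| / 2.0000 ≈ 5.18% → 5.2%.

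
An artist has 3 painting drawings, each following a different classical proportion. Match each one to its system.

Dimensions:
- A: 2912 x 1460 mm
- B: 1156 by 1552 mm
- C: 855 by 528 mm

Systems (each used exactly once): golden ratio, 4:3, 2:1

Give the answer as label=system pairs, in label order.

A=2:1, B=4:3, C=golden ratio

A = 2912/1460 ≈ 1.995 → 2:1 (2.000)
B = 1552/1156 ≈ 1.343 → 4:3 (1.333)
C = 855/528 ≈ 1.619 → golden ratio (1.618)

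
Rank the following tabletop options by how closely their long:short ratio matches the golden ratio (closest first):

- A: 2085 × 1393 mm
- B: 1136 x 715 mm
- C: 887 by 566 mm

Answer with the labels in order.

B, C, A

A: 2085/1393 ≈ 1.497 → |1.497 − 1.618| = 0.121
B: 1136/715 ≈ 1.589 → |1.589 − 1.618| = 0.029
C: 887/566 ≈ 1.567 → |1.567 − 1.618| = 0.051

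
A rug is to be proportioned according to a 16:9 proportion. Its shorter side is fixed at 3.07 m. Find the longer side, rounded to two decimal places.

16:9 ≈ 1.77778.
Longer side = 3.07 × 1.77778 ≈ 5.4578 → 5.46 m.

5.46 m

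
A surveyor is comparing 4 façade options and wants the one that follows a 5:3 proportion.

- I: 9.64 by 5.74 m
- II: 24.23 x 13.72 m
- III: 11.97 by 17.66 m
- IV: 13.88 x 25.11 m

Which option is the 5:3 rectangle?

Ratios (long/short): I ≈ 1.679; II ≈ 1.766; III ≈ 1.475; IV ≈ 1.809.
5:3 ≈ 1.667; option I is nearest (Δ 0.012).

I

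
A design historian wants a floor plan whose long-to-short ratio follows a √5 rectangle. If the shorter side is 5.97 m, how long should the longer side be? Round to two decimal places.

13.35 m

root-5 ≈ 2.23607.
Longer side = 5.97 × 2.23607 ≈ 13.3493 → 13.35 m.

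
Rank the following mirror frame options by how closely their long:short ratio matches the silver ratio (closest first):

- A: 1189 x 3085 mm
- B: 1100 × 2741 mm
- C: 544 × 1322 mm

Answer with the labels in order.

A: 3085/1189 ≈ 2.595 → |2.595 − 2.414| = 0.181
B: 2741/1100 ≈ 2.492 → |2.492 − 2.414| = 0.078
C: 1322/544 ≈ 2.430 → |2.430 − 2.414| = 0.016

C, B, A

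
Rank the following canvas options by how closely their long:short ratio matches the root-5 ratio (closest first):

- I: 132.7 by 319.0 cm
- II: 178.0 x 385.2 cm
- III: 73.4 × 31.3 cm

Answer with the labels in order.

II, III, I

Ratios: I = 319.0 / 132.7 ≈ 2.404; II = 385.2 / 178.0 ≈ 2.164; III = 73.4 / 31.3 ≈ 2.345.
|Δ from 2.236|: I 0.168; II 0.072; III 0.109.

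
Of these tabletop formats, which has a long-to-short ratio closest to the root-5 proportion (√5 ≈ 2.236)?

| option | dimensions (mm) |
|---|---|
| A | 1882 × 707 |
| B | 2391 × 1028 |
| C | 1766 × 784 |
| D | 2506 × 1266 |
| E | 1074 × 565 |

Target root-5 ≈ 2.236.
A: 2.662 (Δ0.426)  B: 2.326 (Δ0.090)  C: 2.253 (Δ0.017)  D: 1.979 (Δ0.257)  E: 1.901 (Δ0.335)

C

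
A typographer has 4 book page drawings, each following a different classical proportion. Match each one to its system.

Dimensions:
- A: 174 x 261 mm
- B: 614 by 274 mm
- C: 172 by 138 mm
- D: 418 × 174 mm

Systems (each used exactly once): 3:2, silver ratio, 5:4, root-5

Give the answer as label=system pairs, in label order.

Ratios: A ≈ 1.500; B ≈ 2.241; C ≈ 1.246; D ≈ 2.402.
Targets: 3:2 ≈ 1.500; silver ratio ≈ 2.414; 5:4 ≈ 1.250; root-5 ≈ 2.236.

A=3:2, B=root-5, C=5:4, D=silver ratio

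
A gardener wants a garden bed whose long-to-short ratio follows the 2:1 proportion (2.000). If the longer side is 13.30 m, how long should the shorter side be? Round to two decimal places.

2:1 = 2.00000.
Shorter side = 13.30 ÷ 2.00000 ≈ 6.6500 → 6.65 m.

6.65 m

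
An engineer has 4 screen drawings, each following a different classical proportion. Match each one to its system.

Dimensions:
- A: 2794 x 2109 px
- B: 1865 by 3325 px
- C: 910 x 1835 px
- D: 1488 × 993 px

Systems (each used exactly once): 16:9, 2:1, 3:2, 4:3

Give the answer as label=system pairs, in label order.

A = 2794/2109 ≈ 1.325 → 4:3 (1.333)
B = 3325/1865 ≈ 1.783 → 16:9 (1.778)
C = 1835/910 ≈ 2.016 → 2:1 (2.000)
D = 1488/993 ≈ 1.498 → 3:2 (1.500)

A=4:3, B=16:9, C=2:1, D=3:2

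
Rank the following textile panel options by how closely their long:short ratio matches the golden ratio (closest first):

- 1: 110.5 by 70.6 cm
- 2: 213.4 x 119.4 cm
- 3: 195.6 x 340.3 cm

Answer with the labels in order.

1: 110.5/70.6 ≈ 1.565 → |1.565 − 1.618| = 0.053
2: 213.4/119.4 ≈ 1.787 → |1.787 − 1.618| = 0.169
3: 340.3/195.6 ≈ 1.740 → |1.740 − 1.618| = 0.122

1, 3, 2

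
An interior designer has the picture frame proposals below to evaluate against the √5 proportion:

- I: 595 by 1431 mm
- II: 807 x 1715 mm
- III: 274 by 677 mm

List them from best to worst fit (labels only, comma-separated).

Ratios: I = 1431 / 595 ≈ 2.405; II = 1715 / 807 ≈ 2.125; III = 677 / 274 ≈ 2.471.
|Δ from 2.236|: I 0.169; II 0.111; III 0.235.

II, I, III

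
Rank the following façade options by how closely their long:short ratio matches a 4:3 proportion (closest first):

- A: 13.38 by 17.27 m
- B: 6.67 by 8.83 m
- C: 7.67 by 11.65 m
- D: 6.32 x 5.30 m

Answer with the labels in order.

B, A, D, C

Ratios: A = 17.27 / 13.38 ≈ 1.291; B = 8.83 / 6.67 ≈ 1.324; C = 11.65 / 7.67 ≈ 1.519; D = 6.32 / 5.30 ≈ 1.192.
|Δ from 1.333|: A 0.042; B 0.009; C 0.186; D 0.141.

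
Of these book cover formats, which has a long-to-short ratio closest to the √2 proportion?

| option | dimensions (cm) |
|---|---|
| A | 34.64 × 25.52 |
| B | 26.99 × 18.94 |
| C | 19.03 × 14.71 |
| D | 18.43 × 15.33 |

Ratios (long/short): A ≈ 1.357; B ≈ 1.425; C ≈ 1.294; D ≈ 1.202.
root-2 ≈ 1.414; option B is nearest (Δ 0.011).

B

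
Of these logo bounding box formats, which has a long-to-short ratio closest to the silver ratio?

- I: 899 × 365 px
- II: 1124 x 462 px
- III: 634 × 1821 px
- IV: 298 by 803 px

II

Target silver ratio ≈ 2.414.
I: 2.463 (Δ0.049)  II: 2.433 (Δ0.019)  III: 2.872 (Δ0.458)  IV: 2.695 (Δ0.281)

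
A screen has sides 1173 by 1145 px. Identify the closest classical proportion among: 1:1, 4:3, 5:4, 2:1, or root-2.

1173/1145 ≈ 1.024. Nearest candidates are 1:1 (1.000, off by 0.024) and 5:4 (1.250, off by 0.226).

1:1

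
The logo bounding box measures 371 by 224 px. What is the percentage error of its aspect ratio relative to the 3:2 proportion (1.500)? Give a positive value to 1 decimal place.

Ratio = 371 / 224 ≈ 1.6562.
Ideal 3:2 = 1.5000. |1.6562 − 1.5000| / 1.5000 ≈ 10.41% → 10.4%.

10.4%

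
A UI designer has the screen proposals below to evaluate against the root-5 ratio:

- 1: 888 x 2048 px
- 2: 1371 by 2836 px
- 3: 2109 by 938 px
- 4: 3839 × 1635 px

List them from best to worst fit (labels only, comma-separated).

1: 2048/888 ≈ 2.306 → |2.306 − 2.236| = 0.070
2: 2836/1371 ≈ 2.069 → |2.069 − 2.236| = 0.167
3: 2109/938 ≈ 2.248 → |2.248 − 2.236| = 0.012
4: 3839/1635 ≈ 2.348 → |2.348 − 2.236| = 0.112

3, 1, 4, 2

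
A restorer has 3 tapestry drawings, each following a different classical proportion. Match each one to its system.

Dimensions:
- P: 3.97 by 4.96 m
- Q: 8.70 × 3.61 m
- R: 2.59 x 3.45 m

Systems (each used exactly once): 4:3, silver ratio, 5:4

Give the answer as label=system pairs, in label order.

P=5:4, Q=silver ratio, R=4:3

Ratios: P ≈ 1.249; Q ≈ 2.410; R ≈ 1.332.
Targets: 4:3 ≈ 1.333; silver ratio ≈ 2.414; 5:4 ≈ 1.250.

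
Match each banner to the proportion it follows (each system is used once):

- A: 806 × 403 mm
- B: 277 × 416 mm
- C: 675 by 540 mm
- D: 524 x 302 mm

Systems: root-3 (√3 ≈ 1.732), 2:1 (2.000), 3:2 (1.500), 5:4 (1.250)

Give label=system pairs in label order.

A = 806/403 ≈ 2.000 → 2:1 (2.000)
B = 416/277 ≈ 1.502 → 3:2 (1.500)
C = 675/540 ≈ 1.250 → 5:4 (1.250)
D = 524/302 ≈ 1.735 → root-3 (1.732)

A=2:1, B=3:2, C=5:4, D=root-3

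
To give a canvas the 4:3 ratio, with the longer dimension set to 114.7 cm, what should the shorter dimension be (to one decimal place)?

4:3 ≈ 1.33333.
Shorter side = 114.7 ÷ 1.33333 ≈ 86.025 → 86.0 cm.

86.0 cm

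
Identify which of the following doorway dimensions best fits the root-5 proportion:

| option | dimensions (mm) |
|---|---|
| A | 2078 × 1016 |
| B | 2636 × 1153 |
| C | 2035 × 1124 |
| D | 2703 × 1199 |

Ratios (long/short): A ≈ 2.045; B ≈ 2.286; C ≈ 1.810; D ≈ 2.254.
root-5 ≈ 2.236; option D is nearest (Δ 0.018).

D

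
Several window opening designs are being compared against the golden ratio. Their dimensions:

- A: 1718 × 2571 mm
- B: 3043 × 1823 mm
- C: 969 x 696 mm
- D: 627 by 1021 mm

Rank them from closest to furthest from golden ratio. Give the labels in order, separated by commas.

Ratios: A = 2571 / 1718 ≈ 1.497; B = 3043 / 1823 ≈ 1.669; C = 969 / 696 ≈ 1.392; D = 1021 / 627 ≈ 1.628.
|Δ from 1.618|: A 0.121; B 0.051; C 0.226; D 0.010.

D, B, A, C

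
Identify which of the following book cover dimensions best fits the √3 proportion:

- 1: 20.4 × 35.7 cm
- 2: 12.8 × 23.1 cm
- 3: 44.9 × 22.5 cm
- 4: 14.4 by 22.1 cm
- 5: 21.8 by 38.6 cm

Ratios (long/short): 1 ≈ 1.750; 2 ≈ 1.805; 3 ≈ 1.996; 4 ≈ 1.535; 5 ≈ 1.771.
root-3 ≈ 1.732; option 1 is nearest (Δ 0.018).

1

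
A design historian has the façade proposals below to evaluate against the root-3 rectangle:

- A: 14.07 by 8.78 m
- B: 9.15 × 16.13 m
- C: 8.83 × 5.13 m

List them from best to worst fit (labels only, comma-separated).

C, B, A

A: 14.07/8.78 ≈ 1.603 → |1.603 − 1.732| = 0.129
B: 16.13/9.15 ≈ 1.763 → |1.763 − 1.732| = 0.031
C: 8.83/5.13 ≈ 1.721 → |1.721 − 1.732| = 0.011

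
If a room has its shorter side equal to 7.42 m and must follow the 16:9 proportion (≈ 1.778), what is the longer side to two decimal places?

16:9 ≈ 1.77778.
Longer side = 7.42 × 1.77778 ≈ 13.1911 → 13.19 m.

13.19 m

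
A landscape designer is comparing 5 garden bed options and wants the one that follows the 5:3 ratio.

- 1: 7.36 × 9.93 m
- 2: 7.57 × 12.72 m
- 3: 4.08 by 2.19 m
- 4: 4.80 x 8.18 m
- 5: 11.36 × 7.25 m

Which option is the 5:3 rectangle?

Ratios (long/short): 1 ≈ 1.349; 2 ≈ 1.680; 3 ≈ 1.863; 4 ≈ 1.704; 5 ≈ 1.567.
5:3 ≈ 1.667; option 2 is nearest (Δ 0.013).

2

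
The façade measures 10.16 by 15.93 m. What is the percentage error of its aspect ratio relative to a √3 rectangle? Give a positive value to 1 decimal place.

9.5%

Ratio = 15.93 / 10.16 ≈ 1.5679.
Ideal root-3 ≈ 1.7321. |1.5679 − 1.7321| / 1.7321 ≈ 9.48% → 9.5%.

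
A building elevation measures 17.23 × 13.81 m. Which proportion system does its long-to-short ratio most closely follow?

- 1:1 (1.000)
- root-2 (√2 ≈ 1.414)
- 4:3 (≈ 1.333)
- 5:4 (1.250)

5:4

17.23/13.81 ≈ 1.248. Nearest candidates are 5:4 (1.250, off by 0.002) and 4:3 (1.333, off by 0.085).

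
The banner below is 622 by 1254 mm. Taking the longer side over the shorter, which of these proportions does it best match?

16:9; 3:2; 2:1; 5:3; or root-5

2:1

Ratio = 1254 / 622 ≈ 2.016.
Distances: 16:9 1.778 (Δ 0.238); 3:2 1.500 (Δ 0.516); 2:1 2.000 (Δ 0.016); 5:3 1.667 (Δ 0.349); root-5 2.236 (Δ 0.220).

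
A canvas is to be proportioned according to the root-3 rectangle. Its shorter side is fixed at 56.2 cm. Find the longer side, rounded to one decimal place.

root-3 ≈ 1.73205.
Longer side = 56.2 × 1.73205 ≈ 97.341 → 97.3 cm.

97.3 cm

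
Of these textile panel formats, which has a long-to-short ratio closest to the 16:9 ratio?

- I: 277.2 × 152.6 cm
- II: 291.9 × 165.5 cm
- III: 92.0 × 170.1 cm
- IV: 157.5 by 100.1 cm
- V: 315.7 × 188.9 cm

Target 16:9 ≈ 1.778.
I: 1.817 (Δ0.039)  II: 1.764 (Δ0.014)  III: 1.849 (Δ0.071)  IV: 1.573 (Δ0.205)  V: 1.671 (Δ0.107)

II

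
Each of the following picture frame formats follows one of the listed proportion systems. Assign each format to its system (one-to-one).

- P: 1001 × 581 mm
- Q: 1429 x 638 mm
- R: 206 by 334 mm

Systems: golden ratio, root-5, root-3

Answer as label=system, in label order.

P=root-3, Q=root-5, R=golden ratio

P = 1001/581 ≈ 1.723 → root-3 (1.732)
Q = 1429/638 ≈ 2.240 → root-5 (2.236)
R = 334/206 ≈ 1.621 → golden ratio (1.618)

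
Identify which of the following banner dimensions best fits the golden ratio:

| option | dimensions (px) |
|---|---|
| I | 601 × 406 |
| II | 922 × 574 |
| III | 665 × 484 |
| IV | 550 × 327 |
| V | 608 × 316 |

Ratios (long/short): I ≈ 1.480; II ≈ 1.606; III ≈ 1.374; IV ≈ 1.682; V ≈ 1.924.
golden ratio ≈ 1.618; option II is nearest (Δ 0.012).

II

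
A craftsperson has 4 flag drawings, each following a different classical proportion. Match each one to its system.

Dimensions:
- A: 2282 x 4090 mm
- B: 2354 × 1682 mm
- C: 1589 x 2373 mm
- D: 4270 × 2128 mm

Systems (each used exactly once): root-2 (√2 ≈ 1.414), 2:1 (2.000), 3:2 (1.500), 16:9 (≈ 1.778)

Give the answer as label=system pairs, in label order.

Ratios: A ≈ 1.792; B ≈ 1.400; C ≈ 1.493; D ≈ 2.007.
Targets: root-2 ≈ 1.414; 2:1 ≈ 2.000; 3:2 ≈ 1.500; 16:9 ≈ 1.778.

A=16:9, B=root-2, C=3:2, D=2:1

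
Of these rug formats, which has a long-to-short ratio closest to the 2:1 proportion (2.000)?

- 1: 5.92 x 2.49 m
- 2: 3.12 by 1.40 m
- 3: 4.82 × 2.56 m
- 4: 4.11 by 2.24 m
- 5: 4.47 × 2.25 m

Ratios (long/short): 1 ≈ 2.378; 2 ≈ 2.229; 3 ≈ 1.883; 4 ≈ 1.835; 5 ≈ 1.987.
2:1 ≈ 2.000; option 5 is nearest (Δ 0.013).

5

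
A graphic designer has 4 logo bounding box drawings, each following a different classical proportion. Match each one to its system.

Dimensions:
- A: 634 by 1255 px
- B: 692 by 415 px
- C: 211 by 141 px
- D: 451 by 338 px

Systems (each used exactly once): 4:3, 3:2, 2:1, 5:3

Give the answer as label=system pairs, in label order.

A = 1255/634 ≈ 1.979 → 2:1 (2.000)
B = 692/415 ≈ 1.667 → 5:3 (1.667)
C = 211/141 ≈ 1.496 → 3:2 (1.500)
D = 451/338 ≈ 1.334 → 4:3 (1.333)

A=2:1, B=5:3, C=3:2, D=4:3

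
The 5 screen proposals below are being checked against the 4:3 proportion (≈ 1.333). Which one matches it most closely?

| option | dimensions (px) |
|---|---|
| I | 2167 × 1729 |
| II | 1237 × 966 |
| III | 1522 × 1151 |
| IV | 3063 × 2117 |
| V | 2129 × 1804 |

Ratios (long/short): I ≈ 1.253; II ≈ 1.281; III ≈ 1.322; IV ≈ 1.447; V ≈ 1.180.
4:3 ≈ 1.333; option III is nearest (Δ 0.011).

III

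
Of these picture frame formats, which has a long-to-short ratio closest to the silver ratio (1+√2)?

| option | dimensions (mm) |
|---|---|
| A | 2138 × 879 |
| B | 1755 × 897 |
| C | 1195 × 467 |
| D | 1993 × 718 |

Ratios (long/short): A ≈ 2.432; B ≈ 1.957; C ≈ 2.559; D ≈ 2.776.
silver ratio ≈ 2.414; option A is nearest (Δ 0.018).

A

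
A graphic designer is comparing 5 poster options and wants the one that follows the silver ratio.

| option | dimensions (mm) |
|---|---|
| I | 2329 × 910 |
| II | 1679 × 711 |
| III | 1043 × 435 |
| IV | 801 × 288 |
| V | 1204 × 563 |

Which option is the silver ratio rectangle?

III

Target silver ratio ≈ 2.414.
I: 2.559 (Δ0.145)  II: 2.361 (Δ0.053)  III: 2.398 (Δ0.016)  IV: 2.781 (Δ0.367)  V: 2.139 (Δ0.275)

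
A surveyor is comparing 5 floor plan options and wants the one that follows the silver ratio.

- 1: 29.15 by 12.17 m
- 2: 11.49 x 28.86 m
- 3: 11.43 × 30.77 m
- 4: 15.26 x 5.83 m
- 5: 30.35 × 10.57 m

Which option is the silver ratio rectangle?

Target silver ratio ≈ 2.414.
1: 2.395 (Δ0.019)  2: 2.512 (Δ0.098)  3: 2.692 (Δ0.278)  4: 2.617 (Δ0.203)  5: 2.871 (Δ0.457)

1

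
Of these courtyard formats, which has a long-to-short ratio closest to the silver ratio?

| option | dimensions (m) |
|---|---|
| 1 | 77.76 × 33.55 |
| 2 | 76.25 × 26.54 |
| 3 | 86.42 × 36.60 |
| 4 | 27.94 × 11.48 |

Ratios (long/short): 1 ≈ 2.318; 2 ≈ 2.873; 3 ≈ 2.361; 4 ≈ 2.434.
silver ratio ≈ 2.414; option 4 is nearest (Δ 0.020).

4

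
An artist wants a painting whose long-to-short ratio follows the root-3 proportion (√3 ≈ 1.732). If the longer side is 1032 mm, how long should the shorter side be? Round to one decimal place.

root-3 ≈ 1.73205.
Shorter side = 1032 ÷ 1.73205 ≈ 595.826 → 595.8 mm.

595.8 mm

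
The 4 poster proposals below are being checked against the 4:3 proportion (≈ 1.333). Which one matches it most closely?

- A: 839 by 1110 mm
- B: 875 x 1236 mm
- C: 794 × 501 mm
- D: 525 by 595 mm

Target 4:3 ≈ 1.333.
A: 1.323 (Δ0.010)  B: 1.413 (Δ0.080)  C: 1.585 (Δ0.252)  D: 1.133 (Δ0.200)

A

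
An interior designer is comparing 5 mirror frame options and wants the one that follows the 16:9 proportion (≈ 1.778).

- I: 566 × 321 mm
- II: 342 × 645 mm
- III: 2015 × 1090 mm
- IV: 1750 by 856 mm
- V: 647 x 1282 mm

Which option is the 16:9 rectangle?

Ratios (long/short): I ≈ 1.763; II ≈ 1.886; III ≈ 1.849; IV ≈ 2.044; V ≈ 1.981.
16:9 ≈ 1.778; option I is nearest (Δ 0.015).

I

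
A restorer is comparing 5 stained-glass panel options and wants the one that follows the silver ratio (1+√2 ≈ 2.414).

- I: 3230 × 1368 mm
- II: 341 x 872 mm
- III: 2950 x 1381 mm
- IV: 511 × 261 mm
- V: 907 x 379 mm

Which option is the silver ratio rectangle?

V

Ratios (long/short): I ≈ 2.361; II ≈ 2.557; III ≈ 2.136; IV ≈ 1.958; V ≈ 2.393.
silver ratio ≈ 2.414; option V is nearest (Δ 0.021).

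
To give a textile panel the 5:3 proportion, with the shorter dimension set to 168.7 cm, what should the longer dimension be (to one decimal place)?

5:3 ≈ 1.66667.
Longer side = 168.7 × 1.66667 ≈ 281.167 → 281.2 cm.

281.2 cm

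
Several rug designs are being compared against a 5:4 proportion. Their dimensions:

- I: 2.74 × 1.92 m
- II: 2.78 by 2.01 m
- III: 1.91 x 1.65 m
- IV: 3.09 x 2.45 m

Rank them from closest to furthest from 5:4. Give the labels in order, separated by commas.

I: 2.74/1.92 ≈ 1.427 → |1.427 − 1.250| = 0.177
II: 2.78/2.01 ≈ 1.383 → |1.383 − 1.250| = 0.133
III: 1.91/1.65 ≈ 1.158 → |1.158 − 1.250| = 0.092
IV: 3.09/2.45 ≈ 1.261 → |1.261 − 1.250| = 0.011

IV, III, II, I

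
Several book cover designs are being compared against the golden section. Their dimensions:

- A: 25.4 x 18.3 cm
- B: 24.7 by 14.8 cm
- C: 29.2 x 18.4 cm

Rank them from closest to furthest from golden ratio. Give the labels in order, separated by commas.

A: 25.4/18.3 ≈ 1.388 → |1.388 − 1.618| = 0.230
B: 24.7/14.8 ≈ 1.669 → |1.669 − 1.618| = 0.051
C: 29.2/18.4 ≈ 1.587 → |1.587 − 1.618| = 0.031

C, B, A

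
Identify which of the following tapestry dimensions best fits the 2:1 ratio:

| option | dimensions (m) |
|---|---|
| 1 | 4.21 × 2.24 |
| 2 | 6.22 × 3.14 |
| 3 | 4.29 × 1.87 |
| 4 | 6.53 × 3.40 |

2

Ratios (long/short): 1 ≈ 1.879; 2 ≈ 1.981; 3 ≈ 2.294; 4 ≈ 1.921.
2:1 ≈ 2.000; option 2 is nearest (Δ 0.019).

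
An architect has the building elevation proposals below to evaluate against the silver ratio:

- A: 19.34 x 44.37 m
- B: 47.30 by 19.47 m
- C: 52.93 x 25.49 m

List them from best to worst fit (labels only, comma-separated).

B, A, C

Ratios: A = 44.37 / 19.34 ≈ 2.294; B = 47.30 / 19.47 ≈ 2.429; C = 52.93 / 25.49 ≈ 2.077.
|Δ from 2.414|: A 0.120; B 0.015; C 0.337.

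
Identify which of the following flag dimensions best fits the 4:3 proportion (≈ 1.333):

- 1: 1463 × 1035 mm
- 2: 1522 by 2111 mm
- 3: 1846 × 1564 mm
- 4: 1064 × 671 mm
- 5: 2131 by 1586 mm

5

Target 4:3 ≈ 1.333.
1: 1.414 (Δ0.081)  2: 1.387 (Δ0.054)  3: 1.180 (Δ0.153)  4: 1.586 (Δ0.253)  5: 1.344 (Δ0.011)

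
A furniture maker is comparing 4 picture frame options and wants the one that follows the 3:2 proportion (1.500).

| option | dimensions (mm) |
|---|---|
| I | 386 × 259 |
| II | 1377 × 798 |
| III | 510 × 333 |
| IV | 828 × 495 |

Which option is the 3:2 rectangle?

I

Ratios (long/short): I ≈ 1.490; II ≈ 1.726; III ≈ 1.532; IV ≈ 1.673.
3:2 ≈ 1.500; option I is nearest (Δ 0.010).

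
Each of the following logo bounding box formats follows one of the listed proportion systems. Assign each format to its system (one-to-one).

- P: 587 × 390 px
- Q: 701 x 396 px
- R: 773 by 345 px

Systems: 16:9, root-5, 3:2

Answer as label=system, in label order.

P=3:2, Q=16:9, R=root-5

Ratios: P ≈ 1.505; Q ≈ 1.770; R ≈ 2.241.
Targets: 16:9 ≈ 1.778; root-5 ≈ 2.236; 3:2 ≈ 1.500.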